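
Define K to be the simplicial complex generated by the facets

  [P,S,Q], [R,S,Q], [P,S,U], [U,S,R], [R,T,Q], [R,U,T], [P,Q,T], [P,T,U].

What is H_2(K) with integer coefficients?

Order the vertices as P < Q < R < S < T < U. Listing each simplex with vertices in this order, K has dimension 2 with simplices:

  0-simplices (6): P, Q, R, S, T, U
  1-simplices (12): PQ, PS, PT, PU, QR, QS, QT, RS, RT, RU, SU, TU
  2-simplices (8): PQS, PQT, PSU, PTU, QRS, QRT, RSU, RTU

Hence C_0 ≅ Z^6, C_1 ≅ Z^12, C_2 ≅ Z^8.

Boundary ∂_1: C_1 → C_0 maps an edge to its endpoints' difference, ∂[p,q] = q − p. For instance
  ∂QR = R − Q.
This gives a 6×12 integer matrix of rank 5; reducing to Smith normal form yields diagonal entries (1,1,1,1,1).

The boundary map ∂_2: C_2 → C_1 sends each 2-simplex [p,q,r] to [q,r] − [p,r] + [p,q]. For instance
  ∂QRS = RS − QS + QR,
  ∂RTU = TU − RU + RT.
The resulting 12×8 matrix has rank 7, and its Smith normal form has invariant factors (1,1,1,1,1,1,1).

Now H_k = ker ∂_k / im ∂_{k+1}, so:

  H_2: rank ker ∂_2 − rank ∂_3 = (8 − 7) − 0 = 1, and there is no ∂_3, so H_2 ≅ Z.

H_2 = Z.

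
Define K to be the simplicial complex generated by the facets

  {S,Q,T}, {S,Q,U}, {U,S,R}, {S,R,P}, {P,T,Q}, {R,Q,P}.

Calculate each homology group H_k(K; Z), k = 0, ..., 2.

We work with the vertex ordering P < Q < R < S < T < U. The simplices of K, each written with vertices in increasing order, are:

  0-simplices (6): P, Q, R, S, T, U
  1-simplices (12): PQ, PR, PS, PT, QR, QS, QT, QU, RS, RU, ST, SU
  2-simplices (6): PQR, PQT, PRS, QST, QSU, RSU

Hence C_0 ≅ Z^6, C_1 ≅ Z^12, C_2 ≅ Z^6.

∂_1: C_1 → C_0 is given by ∂[p,q] = [q] − [p]. For instance
  ∂PQ = Q − P.
This gives a 6×12 integer matrix of rank 5; reducing to Smith normal form yields diagonal entries (1,1,1,1,1).

The boundary map ∂_2: C_2 → C_1 maps a triangle to the signed sum of its edges. For instance
  ∂QSU = SU − QU + QS,
  ∂PQT = QT − PT + PQ.
The resulting 12×6 matrix has rank 6, and its Smith normal form has invariant factors (1,1,1,1,1,1).

From H_k ≅ ker(∂_k) / im(∂_{k+1}) we obtain:

  H_0: rank C_0 − rank ∂_1 = 6 − 5 = 1, and the invariant factors of ∂_1 are all 1, so H_0 ≅ Z.
  H_1: rank ker ∂_1 − rank ∂_2 = (12 − 5) − 6 = 1, and the invariant factors of ∂_2 are all 1, so H_1 ≅ Z.
  H_2: rank ker ∂_2 − rank ∂_3 = (6 − 6) − 0 = 0, and there is no ∂_3, so H_2 ≅ 0.

H_0 ≅ Z,  H_1 ≅ Z,  H_2 = 0.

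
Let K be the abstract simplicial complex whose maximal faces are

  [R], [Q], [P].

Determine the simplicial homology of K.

H_0 = Z^3.

Order the vertices as P < Q < R. Listing each simplex with vertices in this order, K has dimension 0 with simplices:

  0-simplices (3): P, Q, R

giving chain groups C_0 ≅ Z^3.

From H_k ≅ ker(∂_k) / im(∂_{k+1}) we obtain:

  H_0: rank C_0 − rank ∂_1 = 3 − 0 = 3, and there is no ∂_1, so H_0 ≅ Z^3.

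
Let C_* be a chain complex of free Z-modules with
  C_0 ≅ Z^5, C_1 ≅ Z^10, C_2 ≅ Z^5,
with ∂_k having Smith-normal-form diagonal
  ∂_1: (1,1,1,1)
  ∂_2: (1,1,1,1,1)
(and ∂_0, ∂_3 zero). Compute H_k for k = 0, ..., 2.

H_0: b_0 = 5 − 0 − 4 = 1; torsion from ∂_1 factors > 1: none. So H_0 ≅ Z.
H_1: b_1 = 10 − 4 − 5 = 1; torsion from ∂_2 factors > 1: none. So H_1 ≅ Z.
H_2: b_2 = 5 − 5 − 0 = 0; torsion from ∂_3 factors > 1: none. So H_2 ≅ 0.

H_0 ≅ Z,  H_1 ≅ Z,  H_2 = 0.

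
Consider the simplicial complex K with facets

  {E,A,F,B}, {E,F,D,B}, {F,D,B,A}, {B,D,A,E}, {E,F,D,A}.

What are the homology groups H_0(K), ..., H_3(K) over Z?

Fix the vertex order A < B < D < E < F and write every simplex with vertices in increasing order. Then dim K = 3 and the simplices of K are:

  0-simplices (5): A, B, D, E, F
  1-simplices (10): AB, AD, AE, AF, BD, BE, BF, DE, DF, EF
  2-simplices (10): ABD, ABE, ABF, ADE, ADF, AEF, BDE, BDF, BEF, DEF
  3-simplices (5): ABDE, ABDF, ABEF, ADEF, BDEF

Hence C_0 ≅ Z^5, C_1 ≅ Z^10, C_2 ≅ Z^10, C_3 ≅ Z^5.

∂_1: C_1 → C_0 is given by ∂[p,q] = [q] − [p]. For instance
  ∂EF = F − E.
This gives a 5×10 integer matrix of rank 4; reducing to Smith normal form yields diagonal entries (1,1,1,1).

The boundary map ∂_2: C_2 → C_1 acts by ∂[p,q,r] = [q,r] − [p,r] + [p,q]. For instance
  ∂ABE = BE − AE + AB,
  ∂AEF = EF − AF + AE.
The resulting 10×10 matrix has rank 6, and its Smith normal form has invariant factors (1,1,1,1,1,1).

Boundary ∂_3: C_3 → C_2 sends each 3-simplex σ to the alternating sum Σ_i (−1)^i (σ with its i-th vertex removed). For instance
  ∂ABDF = BDF − ADF + ABF − ABD,
  ∂ADEF = DEF − AEF + ADF − ADE.
This gives a 10×5 integer matrix of rank 4; reducing to Smith normal form yields diagonal entries (1,1,1,1).

Computing H_k = (kernel of ∂_k) / (image of ∂_{k+1}):

  H_0: rank C_0 − rank ∂_1 = 5 − 4 = 1, and the invariant factors of ∂_1 are all 1, so H_0 ≅ Z.
  H_1: rank ker ∂_1 − rank ∂_2 = (10 − 4) − 6 = 0, and the invariant factors of ∂_2 are all 1, so H_1 ≅ 0.
  H_2: rank ker ∂_2 − rank ∂_3 = (10 − 6) − 4 = 0, and the invariant factors of ∂_3 are all 1, so H_2 ≅ 0.
  H_3: rank ker ∂_3 − rank ∂_4 = (5 − 4) − 0 = 1, and there is no ∂_4, so H_3 ≅ Z.

As a check, the Euler characteristic is 5 − 10 + 10 − 5 = 0, which agrees with 1 − 0 + 0 − 1 = 0.
(K is a triangulation of the 3-sphere S^3.)

H_0 ≅ Z,  H_1 = 0,  H_2 = 0,  H_3 ≅ Z.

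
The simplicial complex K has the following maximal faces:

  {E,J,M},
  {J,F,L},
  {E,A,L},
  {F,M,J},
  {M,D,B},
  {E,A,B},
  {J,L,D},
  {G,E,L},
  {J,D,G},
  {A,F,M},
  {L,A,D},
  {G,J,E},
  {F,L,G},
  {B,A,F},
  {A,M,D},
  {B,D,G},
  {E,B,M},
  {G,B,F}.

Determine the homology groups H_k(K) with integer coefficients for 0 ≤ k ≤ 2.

Fix the vertex order A < B < D < E < F < G < J < L < M and write every simplex with vertices in increasing order. Then dim K = 2 and the simplices of K are:

  0-simplices (9): A, B, D, E, F, G, J, L, M
  1-simplices (27): AB, AD, AE, AF, AL, AM, BD, BE, BF, BG, BM, DG, DJ, DL, DM, EG, EJ, EL, EM, FG, FJ, FL, FM, GJ, GL, JL, JM
  2-simplices (18): ABE, ABF, ADL, ADM, AEL, AFM, BDG, BDM, BEM, BFG, DGJ, DJL, EGJ, EGL, EJM, FGL, FJL, FJM

giving chain groups C_0 ≅ Z^9, C_1 ≅ Z^27, C_2 ≅ Z^18.

Boundary ∂_1: C_1 → C_0 maps an edge to its endpoints' difference, ∂[p,q] = q − p. For instance
  ∂EG = G − E.
As a 9×27 matrix over Z this has rank 8, with invariant factors (1,1,1,1,1,1,1,1).

The boundary map ∂_2: C_2 → C_1 maps a triangle to the signed sum of its edges. For instance
  ∂AEL = EL − AL + AE,
  ∂ABE = BE − AE + AB.
This gives a 27×18 integer matrix of rank 18; reducing to Smith normal form yields diagonal entries (1,1,1,1,1,1,1,1,1,1,1,1,1,1,1,1,1,2).

Now H_k = ker ∂_k / im ∂_{k+1}, so:

  H_0: rank C_0 − rank ∂_1 = 9 − 8 = 1, and the invariant factors of ∂_1 are all 1, so H_0 ≅ Z.
  H_1: rank ker ∂_1 − rank ∂_2 = (27 − 8) − 18 = 1, and ∂_2 has invariant factor 2 > 1, so H_1 ≅ Z ⊕ Z/2Z.
  H_2: rank ker ∂_2 − rank ∂_3 = (18 − 18) − 0 = 0, and there is no ∂_3, so H_2 ≅ 0.

(K is a triangulation of the Klein bottle.)

H_0 = Z,  H_1 = Z ⊕ Z/2Z,  H_2 = 0.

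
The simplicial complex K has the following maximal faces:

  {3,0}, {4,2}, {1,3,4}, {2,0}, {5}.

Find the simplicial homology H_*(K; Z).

H_0 ≅ Z^2,  H_1 ≅ Z,  H_2 = 0.

K has 6 vertices, 6 edges, 1 triangle.
rank ∂_0 = 0, rank ∂_1 = 4 ⇒ b_0 = 6 − 0 − 4 = 2; all invariant factors of ∂_1 are 1 so no torsion. So H_0 = Z^2.
rank ∂_1 = 4, rank ∂_2 = 1 ⇒ b_1 = 6 − 4 − 1 = 1; all invariant factors of ∂_2 are 1 so no torsion. So H_1 = Z.
rank ∂_2 = 1, rank ∂_3 = 0 ⇒ b_2 = 1 − 1 − 0 = 0. So H_2 = 0.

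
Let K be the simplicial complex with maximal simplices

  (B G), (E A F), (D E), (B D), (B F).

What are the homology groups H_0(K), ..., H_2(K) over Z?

Take the total order A < B < D < E < F < G on the vertex set. Then K (dimension 2) consists of the simplices:

  0-simplices (6): A, B, D, E, F, G
  1-simplices (7): AE, AF, BD, BF, BG, DE, EF
  2-simplices (1): AEF

giving chain groups C_0 ≅ Z^6, C_1 ≅ Z^7, C_2 ≅ Z^1.

∂_1: C_1 → C_0 is given by ∂[p,q] = [q] − [p]. For instance
  ∂BF = F − B.
The 6×7 boundary matrix has rank 5 and Smith normal form diag(1,1,1,1,1).

Boundary ∂_2: C_2 → C_1 sends each 2-simplex [p,q,r] to [q,r] − [p,r] + [p,q]. For instance
  ∂AEF = EF − AF + AE.
The resulting 7×1 matrix has rank 1, and its Smith normal form has invariant factors (1).

From H_k ≅ ker(∂_k) / im(∂_{k+1}) we obtain:

  H_0: rank C_0 − rank ∂_1 = 6 − 5 = 1, and the invariant factors of ∂_1 are all 1, so H_0 ≅ Z.
  H_1: rank ker ∂_1 − rank ∂_2 = (7 − 5) − 1 = 1, and the invariant factors of ∂_2 are all 1, so H_1 ≅ Z.
  H_2: rank ker ∂_2 − rank ∂_3 = (1 − 1) − 0 = 0, and there is no ∂_3, so H_2 ≅ 0.

H_0 = Z,  H_1 = Z,  H_2 = 0.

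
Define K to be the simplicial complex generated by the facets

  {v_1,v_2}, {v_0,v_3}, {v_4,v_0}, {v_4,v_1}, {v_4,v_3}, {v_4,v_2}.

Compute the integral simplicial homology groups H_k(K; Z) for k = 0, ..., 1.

H_0 = Z,  H_1 = Z^2.

Fix the vertex order v_0 < v_1 < v_2 < v_3 < v_4 and write every simplex with vertices in increasing order. Then dim K = 1 and the simplices of K are:

  0-simplices (5): [v_0], [v_1], [v_2], [v_3], [v_4]
  1-simplices (6): [v_0,v_3], [v_0,v_4], [v_1,v_2], [v_1,v_4], [v_2,v_4], [v_3,v_4]

so the chain groups are C_0 ≅ Z^5, C_1 ≅ Z^6.

The boundary map ∂_1: C_1 → C_0 sends each edge [p,q] (with p < q) to q − p. For instance
  ∂[v_2,v_4] = [v_4] − [v_2].
The 5×6 boundary matrix has rank 4 and Smith normal form diag(1,1,1,1).

Reading off H_k = ker ∂_k / im ∂_{k+1}:

  H_0: rank C_0 − rank ∂_1 = 5 − 4 = 1, and the invariant factors of ∂_1 are all 1, so H_0 = Z.
  H_1: rank ker ∂_1 − rank ∂_2 = (6 − 4) − 0 = 2, and there is no ∂_2, so H_1 = Z^2.

(K is a triangulation of a wedge of 2 circles.)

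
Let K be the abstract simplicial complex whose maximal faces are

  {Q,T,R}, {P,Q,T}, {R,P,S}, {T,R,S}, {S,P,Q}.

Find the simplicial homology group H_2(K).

H_2 = 0.

Take the total order P < Q < R < S < T on the vertex set. Then K (dimension 2) consists of the simplices:

  0-simplices (5): P, Q, R, S, T
  1-simplices (10): PQ, PR, PS, PT, QR, QS, QT, RS, RT, ST
  2-simplices (5): PQS, PQT, PRS, QRT, RST

so the chain groups are C_0 ≅ Z^5, C_1 ≅ Z^10, C_2 ≅ Z^5.

The boundary map ∂_1: C_1 → C_0 maps an edge to its endpoints' difference, ∂[p,q] = q − p.
The 5×10 boundary matrix has rank 4 and Smith normal form diag(1,1,1,1).

Boundary ∂_2: C_2 → C_1 sends each 2-simplex [p,q,r] to [q,r] − [p,r] + [p,q]. For instance
  ∂PQS = QS − PS + PQ,
  ∂PQT = QT − PT + PQ.
The resulting 10×5 matrix has rank 5, and its Smith normal form has invariant factors (1,1,1,1,1).

Computing H_k = (kernel of ∂_k) / (image of ∂_{k+1}):

  H_2: rank ker ∂_2 − rank ∂_3 = (5 − 5) − 0 = 0, and there is no ∂_3, so H_2 = 0.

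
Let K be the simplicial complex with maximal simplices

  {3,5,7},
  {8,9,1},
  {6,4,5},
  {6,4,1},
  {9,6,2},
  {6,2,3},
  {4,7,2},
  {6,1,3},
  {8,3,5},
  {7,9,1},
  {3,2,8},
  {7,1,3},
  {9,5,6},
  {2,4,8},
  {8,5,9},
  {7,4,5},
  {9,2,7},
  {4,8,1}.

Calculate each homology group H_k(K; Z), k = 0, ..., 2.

Fix the vertex order 1 < 2 < 3 < 4 < 5 < 6 < 7 < 8 < 9 and write every simplex with vertices in increasing order. Then dim K = 2 and the simplices of K are:

  0-simplices (9): [1], [2], [3], [4], [5], [6], [7], [8], [9]
  1-simplices (27): (27 of them)
  2-simplices (18): [1,3,6], [1,3,7], [1,4,6], [1,4,8], [1,7,9], [1,8,9], [2,3,6], [2,3,8], [2,4,7], [2,4,8], [2,6,9], [2,7,9], [3,5,7], [3,5,8], [4,5,6], [4,5,7], [5,6,9], [5,8,9]

giving chain groups C_0 ≅ Z^9, C_1 ≅ Z^27, C_2 ≅ Z^18.

The boundary map ∂_1: C_1 → C_0 sends each edge [p,q] (with p < q) to q − p. For instance
  ∂[2,9] = [9] − [2].
As a 9×27 matrix over Z this has rank 8, with invariant factors (1,1,1,1,1,1,1,1).

Boundary ∂_2: C_2 → C_1 sends each 2-simplex [p,q,r] to [q,r] − [p,r] + [p,q]. For instance
  ∂[2,4,7] = [4,7] − [2,7] + [2,4],
  ∂[1,7,9] = [7,9] − [1,9] + [1,7].
The 27×18 boundary matrix has rank 17 and Smith normal form diag(1,1,1,1,1,1,1,1,1,1,1,1,1,1,1,1,1).

Computing H_k = (kernel of ∂_k) / (image of ∂_{k+1}):

  H_0: rank C_0 − rank ∂_1 = 9 − 8 = 1, and the invariant factors of ∂_1 are all 1, so H_0 = Z.
  H_1: rank ker ∂_1 − rank ∂_2 = (27 − 8) − 17 = 2, and the invariant factors of ∂_2 are all 1, so H_1 = Z^2.
  H_2: rank ker ∂_2 − rank ∂_3 = (18 − 17) − 0 = 1, and there is no ∂_3, so H_2 = Z.

H_0 ≅ Z,  H_1 ≅ Z^2,  H_2 ≅ Z.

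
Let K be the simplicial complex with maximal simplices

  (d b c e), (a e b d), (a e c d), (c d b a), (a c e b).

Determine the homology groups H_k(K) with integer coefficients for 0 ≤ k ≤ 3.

H_0 ≅ Z,  H_1 = 0,  H_2 = 0,  H_3 ≅ Z.

Fix the vertex order a < b < c < d < e and write every simplex with vertices in increasing order. Then dim K = 3 and the simplices of K are:

  0-simplices (5): a, b, c, d, e
  1-simplices (10): ab, ac, ad, ae, bc, bd, be, cd, ce, de
  2-simplices (10): abc, abd, abe, acd, ace, ade, bcd, bce, bde, cde
  3-simplices (5): abcd, abce, abde, acde, bcde

giving chain groups C_0 ≅ Z^5, C_1 ≅ Z^10, C_2 ≅ Z^10, C_3 ≅ Z^5.

∂_1: C_1 → C_0 is given by ∂[p,q] = [q] − [p]. For instance
  ∂cd = d − c.
As a 5×10 matrix over Z this has rank 4, with invariant factors (1,1,1,1).

∂_2: C_2 → C_1 maps a triangle to the signed sum of its edges. For instance
  ∂cde = de − ce + cd,
  ∂ade = de − ae + ad.
The 10×10 boundary matrix has rank 6 and Smith normal form diag(1,1,1,1,1,1).

The boundary map ∂_3: C_3 → C_2 sends each 3-simplex σ to the alternating sum Σ_i (−1)^i (σ with its i-th vertex removed). For instance
  ∂abde = bde − ade + abe − abd,
  ∂abce = bce − ace + abe − abc.
As a 10×5 matrix over Z this has rank 4, with invariant factors (1,1,1,1).

Computing H_k = (kernel of ∂_k) / (image of ∂_{k+1}):

  H_0: rank C_0 − rank ∂_1 = 5 − 4 = 1, and the invariant factors of ∂_1 are all 1, so H_0 ≅ Z.
  H_1: rank ker ∂_1 − rank ∂_2 = (10 − 4) − 6 = 0, and the invariant factors of ∂_2 are all 1, so H_1 ≅ 0.
  H_2: rank ker ∂_2 − rank ∂_3 = (10 − 6) − 4 = 0, and the invariant factors of ∂_3 are all 1, so H_2 ≅ 0.
  H_3: rank ker ∂_3 − rank ∂_4 = (5 − 4) − 0 = 1, and there is no ∂_4, so H_3 ≅ Z.

As a check, the Euler characteristic is 5 − 10 + 10 − 5 = 0, which agrees with 1 − 0 + 0 − 1 = 0.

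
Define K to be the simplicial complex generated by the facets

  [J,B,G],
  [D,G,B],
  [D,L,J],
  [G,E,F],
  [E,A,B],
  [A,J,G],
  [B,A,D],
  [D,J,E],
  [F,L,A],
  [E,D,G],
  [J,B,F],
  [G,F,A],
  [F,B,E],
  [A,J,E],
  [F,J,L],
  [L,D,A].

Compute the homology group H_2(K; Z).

H_2 ≅ Z.

Take the total order A < B < D < E < F < G < J < L on the vertex set. Then K (dimension 2) consists of the simplices:

  0-simplices (8): A, B, D, E, F, G, J, L
  1-simplices (24): AB, AD, AE, AF, AG, AJ, AL, BD, BE, BF, BG, BJ, DE, DG, DJ, DL, EF, EG, EJ, FG, FJ, FL, GJ, JL
  2-simplices (16): ABD, ABE, ADL, AEJ, AFG, AFL, AGJ, BDG, BEF, BFJ, BGJ, DEG, DEJ, DJL, EFG, FJL

giving chain groups C_0 ≅ Z^8, C_1 ≅ Z^24, C_2 ≅ Z^16.

∂_1: C_1 → C_0 is given by ∂[p,q] = [q] − [p]. For instance
  ∂EJ = J − E.
The resulting 8×24 matrix has rank 7, and its Smith normal form has invariant factors (1,1,1,1,1,1,1).

Boundary ∂_2: C_2 → C_1 sends each 2-simplex [p,q,r] to [q,r] − [p,r] + [p,q]. For instance
  ∂ABE = BE − AE + AB,
  ∂AFG = FG − AG + AF.
This gives a 24×16 integer matrix of rank 15; reducing to Smith normal form yields diagonal entries (1,1,1,1,1,1,1,1,1,1,1,1,1,1,1).

Reading off H_k = ker ∂_k / im ∂_{k+1}:

  H_2: rank ker ∂_2 − rank ∂_3 = (16 − 15) − 0 = 1, and there is no ∂_3, so H_2 ≅ Z.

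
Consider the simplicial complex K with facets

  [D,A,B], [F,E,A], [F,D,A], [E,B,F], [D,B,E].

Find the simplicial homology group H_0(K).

Order the vertices as A < B < D < E < F. Listing each simplex with vertices in this order, K has dimension 2 with simplices:

  0-simplices (5): A, B, D, E, F
  1-simplices (10): AB, AD, AE, AF, BD, BE, BF, DE, DF, EF
  2-simplices (5): ABD, ADF, AEF, BDE, BEF

Hence C_0 ≅ Z^5, C_1 ≅ Z^10, C_2 ≅ Z^5.

Boundary ∂_1: C_1 → C_0 maps an edge to its endpoints' difference, ∂[p,q] = q − p. For instance
  ∂AB = B − A.
This gives a 5×10 integer matrix of rank 4; reducing to Smith normal form yields diagonal entries (1,1,1,1).

The boundary map ∂_2: C_2 → C_1 maps a triangle to the signed sum of its edges. For instance
  ∂ABD = BD − AD + AB,
  ∂BDE = DE − BE + BD.
The 10×5 boundary matrix has rank 5 and Smith normal form diag(1,1,1,1,1).

Computing H_k = (kernel of ∂_k) / (image of ∂_{k+1}):

  H_0: rank C_0 − rank ∂_1 = 5 − 4 = 1, and the invariant factors of ∂_1 are all 1, so H_0 = Z.

(K is a triangulation of the Möbius band.)

H_0 = Z.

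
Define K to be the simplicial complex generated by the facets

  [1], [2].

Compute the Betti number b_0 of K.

Fix the vertex order 1 < 2 and write every simplex with vertices in increasing order. Then dim K = 0 and the simplices of K are:

  0-simplices (2): [1], [2]

giving chain groups C_0 ≅ Z^2.

Reading off H_k = ker ∂_k / im ∂_{k+1}:

  H_0: rank C_0 − rank ∂_1 = 2 − 0 = 2, and there is no ∂_1, so H_0 = Z^2.

Hence the Betti numbers are b_0 = 2.

b_0 = 2.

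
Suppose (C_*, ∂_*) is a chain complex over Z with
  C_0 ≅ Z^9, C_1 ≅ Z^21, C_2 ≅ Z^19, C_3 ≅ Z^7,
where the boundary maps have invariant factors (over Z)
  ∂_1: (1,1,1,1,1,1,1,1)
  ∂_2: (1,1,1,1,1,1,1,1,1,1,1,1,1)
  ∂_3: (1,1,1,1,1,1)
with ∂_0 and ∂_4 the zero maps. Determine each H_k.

H_0 ≅ Z,  H_1 = 0,  H_2 = 0,  H_3 ≅ Z.

H_0: b_0 = 9 − 0 − 8 = 1; torsion from ∂_1 factors > 1: none. So H_0 ≅ Z.
H_1: b_1 = 21 − 8 − 13 = 0; torsion from ∂_2 factors > 1: none. So H_1 ≅ 0.
H_2: b_2 = 19 − 13 − 6 = 0; torsion from ∂_3 factors > 1: none. So H_2 ≅ 0.
H_3: b_3 = 7 − 6 − 0 = 1; torsion from ∂_4 factors > 1: none. So H_3 ≅ Z.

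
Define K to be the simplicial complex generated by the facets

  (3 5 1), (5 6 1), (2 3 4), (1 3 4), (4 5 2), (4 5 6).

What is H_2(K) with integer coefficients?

H_2 ≅ 0.

Fix the vertex order 1 < 2 < 3 < 4 < 5 < 6 and write every simplex with vertices in increasing order. Then dim K = 2 and the simplices of K are:

  0-simplices (6): [1], [2], [3], [4], [5], [6]
  1-simplices (12): [1,3], [1,4], [1,5], [1,6], [2,3], [2,4], [2,5], [3,4], [3,5], [4,5], [4,6], [5,6]
  2-simplices (6): [1,3,4], [1,3,5], [1,5,6], [2,3,4], [2,4,5], [4,5,6]

Hence C_0 ≅ Z^6, C_1 ≅ Z^12, C_2 ≅ Z^6.

Boundary ∂_1: C_1 → C_0 sends each edge [p,q] (with p < q) to q − p. For instance
  ∂[1,6] = [6] − [1].
As a 6×12 matrix over Z this has rank 5, with invariant factors (1,1,1,1,1).

The boundary map ∂_2: C_2 → C_1 acts by ∂[p,q,r] = [q,r] − [p,r] + [p,q]. For instance
  ∂[1,5,6] = [5,6] − [1,6] + [1,5],
  ∂[1,3,4] = [3,4] − [1,4] + [1,3].
This gives a 12×6 integer matrix of rank 6; reducing to Smith normal form yields diagonal entries (1,1,1,1,1,1).

From H_k ≅ ker(∂_k) / im(∂_{k+1}) we obtain:

  H_2: rank ker ∂_2 − rank ∂_3 = (6 − 6) − 0 = 0, and there is no ∂_3, so H_2 ≅ 0.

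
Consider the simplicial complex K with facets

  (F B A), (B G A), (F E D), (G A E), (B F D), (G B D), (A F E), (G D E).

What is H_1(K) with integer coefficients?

We work with the vertex ordering A < B < D < E < F < G. The simplices of K, each written with vertices in increasing order, are:

  0-simplices (6): A, B, D, E, F, G
  1-simplices (12): AB, AE, AF, AG, BD, BF, BG, DE, DF, DG, EF, EG
  2-simplices (8): ABF, ABG, AEF, AEG, BDF, BDG, DEF, DEG

Hence C_0 ≅ Z^6, C_1 ≅ Z^12, C_2 ≅ Z^8.

Boundary ∂_1: C_1 → C_0 sends each edge [p,q] (with p < q) to q − p.
As a 6×12 matrix over Z this has rank 5, with invariant factors (1,1,1,1,1).

Boundary ∂_2: C_2 → C_1 acts by ∂[p,q,r] = [q,r] − [p,r] + [p,q]. For instance
  ∂DEG = EG − DG + DE,
  ∂BDG = DG − BG + BD.
The resulting 12×8 matrix has rank 7, and its Smith normal form has invariant factors (1,1,1,1,1,1,1).

Computing H_k = (kernel of ∂_k) / (image of ∂_{k+1}):

  H_1: rank ker ∂_1 − rank ∂_2 = (12 − 5) − 7 = 0, and the invariant factors of ∂_2 are all 1, so H_1 = 0.

H_1 ≅ 0.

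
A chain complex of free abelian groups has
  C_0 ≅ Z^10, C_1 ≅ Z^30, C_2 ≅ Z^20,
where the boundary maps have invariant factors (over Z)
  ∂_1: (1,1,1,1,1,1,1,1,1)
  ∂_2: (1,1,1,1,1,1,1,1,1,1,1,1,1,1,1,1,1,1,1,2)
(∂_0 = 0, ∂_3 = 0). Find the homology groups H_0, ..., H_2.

H_0 = Z,  H_1 = Z ⊕ Z_2,  H_2 = 0.

H_0: b_0 = 10 − 0 − 9 = 1; torsion from ∂_1 factors > 1: none. So H_0 = Z.
H_1: b_1 = 30 − 9 − 20 = 1; torsion from ∂_2 factors > 1: [2]. So H_1 = Z ⊕ Z_2.
H_2: b_2 = 20 − 20 − 0 = 0; torsion from ∂_3 factors > 1: none. So H_2 = 0.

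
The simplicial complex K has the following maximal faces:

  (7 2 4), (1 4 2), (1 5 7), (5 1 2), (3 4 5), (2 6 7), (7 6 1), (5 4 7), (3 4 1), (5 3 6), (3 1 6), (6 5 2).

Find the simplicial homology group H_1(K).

H_1 ≅ Z/2.

Fix the vertex order 1 < 2 < 3 < 4 < 5 < 6 < 7 and write every simplex with vertices in increasing order. Then dim K = 2 and the simplices of K are:

  0-simplices (7): [1], [2], [3], [4], [5], [6], [7]
  1-simplices (18): [1,2], [1,3], [1,4], [1,5], [1,6], [1,7], [2,4], [2,5], [2,6], [2,7], [3,4], [3,5], [3,6], [4,5], [4,7], [5,6], [5,7], [6,7]
  2-simplices (12): [1,2,4], [1,2,5], [1,3,4], [1,3,6], [1,5,7], [1,6,7], [2,4,7], [2,5,6], [2,6,7], [3,4,5], [3,5,6], [4,5,7]

so the chain groups are C_0 ≅ Z^7, C_1 ≅ Z^18, C_2 ≅ Z^12.

The boundary map ∂_1: C_1 → C_0 is given by ∂[p,q] = [q] − [p]. For instance
  ∂[2,6] = [6] − [2].
The resulting 7×18 matrix has rank 6, and its Smith normal form has invariant factors (1,1,1,1,1,1).

Boundary ∂_2: C_2 → C_1 maps a triangle to the signed sum of its edges. For instance
  ∂[3,4,5] = [4,5] − [3,5] + [3,4],
  ∂[3,5,6] = [5,6] − [3,6] + [3,5].
This gives a 18×12 integer matrix of rank 12; reducing to Smith normal form yields diagonal entries (1,1,1,1,1,1,1,1,1,1,1,2).

From H_k ≅ ker(∂_k) / im(∂_{k+1}) we obtain:

  H_1: rank ker ∂_1 − rank ∂_2 = (18 − 6) − 12 = 0, and ∂_2 has invariant factor 2 > 1, so H_1 ≅ Z/2.

(K is a triangulation of the real projective plane RP^2.)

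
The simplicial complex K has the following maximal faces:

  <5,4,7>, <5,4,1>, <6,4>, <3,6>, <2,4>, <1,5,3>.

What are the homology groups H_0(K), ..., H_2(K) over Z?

K has 7 vertices, 10 edges, 3 triangles.
rank ∂_0 = 0, rank ∂_1 = 6 ⇒ b_0 = 7 − 0 − 6 = 1; all invariant factors of ∂_1 are 1 so no torsion. So H_0 = Z.
rank ∂_1 = 6, rank ∂_2 = 3 ⇒ b_1 = 10 − 6 − 3 = 1; all invariant factors of ∂_2 are 1 so no torsion. So H_1 = Z.
rank ∂_2 = 3, rank ∂_3 = 0 ⇒ b_2 = 3 − 3 − 0 = 0. So H_2 = 0.

H_0 = Z,  H_1 = Z,  H_2 = 0.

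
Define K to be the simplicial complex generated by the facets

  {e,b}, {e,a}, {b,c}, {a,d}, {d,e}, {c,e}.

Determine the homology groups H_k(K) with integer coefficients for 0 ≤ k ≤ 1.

Take the total order a < b < c < d < e on the vertex set. Then K (dimension 1) consists of the simplices:

  0-simplices (5): a, b, c, d, e
  1-simplices (6): ad, ae, bc, be, ce, de

giving chain groups C_0 ≅ Z^5, C_1 ≅ Z^6.

The boundary map ∂_1: C_1 → C_0 sends each edge [p,q] (with p < q) to q − p.
As a 5×6 matrix over Z this has rank 4, with invariant factors (1,1,1,1).

From H_k ≅ ker(∂_k) / im(∂_{k+1}) we obtain:

  H_0: rank C_0 − rank ∂_1 = 5 − 4 = 1, and the invariant factors of ∂_1 are all 1, so H_0 = Z.
  H_1: rank ker ∂_1 − rank ∂_2 = (6 − 4) − 0 = 2, and there is no ∂_2, so H_1 = Z^2.

(K is a triangulation of a wedge of 2 circles.)

H_0 = Z,  H_1 = Z^2.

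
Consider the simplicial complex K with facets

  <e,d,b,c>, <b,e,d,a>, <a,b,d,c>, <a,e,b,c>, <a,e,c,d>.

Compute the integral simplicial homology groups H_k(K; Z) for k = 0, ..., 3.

Order the vertices as a < b < c < d < e. Listing each simplex with vertices in this order, K has dimension 3 with simplices:

  0-simplices (5): a, b, c, d, e
  1-simplices (10): ab, ac, ad, ae, bc, bd, be, cd, ce, de
  2-simplices (10): abc, abd, abe, acd, ace, ade, bcd, bce, bde, cde
  3-simplices (5): abcd, abce, abde, acde, bcde

so the chain groups are C_0 ≅ Z^5, C_1 ≅ Z^10, C_2 ≅ Z^10, C_3 ≅ Z^5.

∂_1: C_1 → C_0 sends each edge [p,q] (with p < q) to q − p. For instance
  ∂de = e − d.
The 5×10 boundary matrix has rank 4 and Smith normal form diag(1,1,1,1).

Boundary ∂_2: C_2 → C_1 acts by ∂[p,q,r] = [q,r] − [p,r] + [p,q]. For instance
  ∂abe = be − ae + ab,
  ∂abd = bd − ad + ab.
The 10×10 boundary matrix has rank 6 and Smith normal form diag(1,1,1,1,1,1).

Boundary ∂_3: C_3 → C_2 sends each 3-simplex σ to the alternating sum Σ_i (−1)^i (σ with its i-th vertex removed). For instance
  ∂acde = cde − ade + ace − acd,
  ∂abde = bde − ade + abe − abd.
This gives a 10×5 integer matrix of rank 4; reducing to Smith normal form yields diagonal entries (1,1,1,1).

Reading off H_k = ker ∂_k / im ∂_{k+1}:

  H_0: rank C_0 − rank ∂_1 = 5 − 4 = 1, and the invariant factors of ∂_1 are all 1, so H_0 = Z.
  H_1: rank ker ∂_1 − rank ∂_2 = (10 − 4) − 6 = 0, and the invariant factors of ∂_2 are all 1, so H_1 = 0.
  H_2: rank ker ∂_2 − rank ∂_3 = (10 − 6) − 4 = 0, and the invariant factors of ∂_3 are all 1, so H_2 = 0.
  H_3: rank ker ∂_3 − rank ∂_4 = (5 − 4) − 0 = 1, and there is no ∂_4, so H_3 = Z.

As a check, the Euler characteristic is 5 − 10 + 10 − 5 = 0, which agrees with 1 − 0 + 0 − 1 = 0.

H_0 ≅ Z,  H_1 = 0,  H_2 = 0,  H_3 ≅ Z.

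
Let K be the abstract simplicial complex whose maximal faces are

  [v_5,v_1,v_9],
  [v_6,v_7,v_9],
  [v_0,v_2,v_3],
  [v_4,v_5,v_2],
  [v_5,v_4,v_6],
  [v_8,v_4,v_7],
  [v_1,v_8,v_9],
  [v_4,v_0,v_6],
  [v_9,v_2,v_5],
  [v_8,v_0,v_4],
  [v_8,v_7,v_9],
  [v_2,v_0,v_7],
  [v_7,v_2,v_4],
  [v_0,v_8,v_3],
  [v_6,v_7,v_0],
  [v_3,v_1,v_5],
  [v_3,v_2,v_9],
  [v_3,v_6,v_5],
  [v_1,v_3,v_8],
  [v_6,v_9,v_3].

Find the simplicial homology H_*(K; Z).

H_0 = Z,  H_1 = Z × Z/2,  H_2 = 0.

We work with the vertex ordering v_0 < v_1 < v_2 < v_3 < v_4 < v_5 < v_6 < v_7 < v_8 < v_9. The simplices of K, each written with vertices in increasing order, are:

  0-simplices (10): [v_0], [v_1], [v_2], [v_3], [v_4], [v_5], [v_6], [v_7], [v_8], [v_9]
  1-simplices (30): (30 of them)
  2-simplices (20): (20 of them)

so the chain groups are C_0 ≅ Z^10, C_1 ≅ Z^30, C_2 ≅ Z^20.

Boundary ∂_1: C_1 → C_0 maps an edge to its endpoints' difference, ∂[p,q] = q − p.
This gives a 10×30 integer matrix of rank 9; reducing to Smith normal form yields diagonal entries (1,1,1,1,1,1,1,1,1).

The boundary map ∂_2: C_2 → C_1 sends each 2-simplex [p,q,r] to [q,r] − [p,r] + [p,q]. For instance
  ∂[v_0,v_4,v_8] = [v_4,v_8] − [v_0,v_8] + [v_0,v_4],
  ∂[v_3,v_5,v_6] = [v_5,v_6] − [v_3,v_6] + [v_3,v_5].
As a 30×20 matrix over Z this has rank 20, with invariant factors (1,1,1,1,1,1,1,1,1,1,1,1,1,1,1,1,1,1,1,2).

Computing H_k = (kernel of ∂_k) / (image of ∂_{k+1}):

  H_0: rank C_0 − rank ∂_1 = 10 − 9 = 1, and the invariant factors of ∂_1 are all 1, so H_0 ≅ Z.
  H_1: rank ker ∂_1 − rank ∂_2 = (30 − 9) − 20 = 1, and ∂_2 has invariant factor 2 > 1, so H_1 ≅ Z × Z/2.
  H_2: rank ker ∂_2 − rank ∂_3 = (20 − 20) − 0 = 0, and there is no ∂_3, so H_2 ≅ 0.

(K is a triangulation of the Klein bottle.)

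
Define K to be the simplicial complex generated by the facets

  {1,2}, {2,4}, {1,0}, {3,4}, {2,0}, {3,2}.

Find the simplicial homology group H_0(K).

K has 5 vertices, 6 edges.
rank ∂_0 = 0, rank ∂_1 = 4 ⇒ b_0 = 5 − 0 − 4 = 1; all invariant factors of ∂_1 are 1 so no torsion. So H_0 = Z.

H_0 ≅ Z.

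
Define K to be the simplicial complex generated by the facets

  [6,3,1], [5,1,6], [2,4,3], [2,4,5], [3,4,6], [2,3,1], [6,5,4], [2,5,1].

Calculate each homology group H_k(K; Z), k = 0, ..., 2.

Take the total order 1 < 2 < 3 < 4 < 5 < 6 on the vertex set. Then K (dimension 2) consists of the simplices:

  0-simplices (6): [1], [2], [3], [4], [5], [6]
  1-simplices (12): [1,2], [1,3], [1,5], [1,6], [2,3], [2,4], [2,5], [3,4], [3,6], [4,5], [4,6], [5,6]
  2-simplices (8): [1,2,3], [1,2,5], [1,3,6], [1,5,6], [2,3,4], [2,4,5], [3,4,6], [4,5,6]

so the chain groups are C_0 ≅ Z^6, C_1 ≅ Z^12, C_2 ≅ Z^8.

Boundary ∂_1: C_1 → C_0 maps an edge to its endpoints' difference, ∂[p,q] = q − p. For instance
  ∂[4,6] = [6] − [4].
As a 6×12 matrix over Z this has rank 5, with invariant factors (1,1,1,1,1).

Boundary ∂_2: C_2 → C_1 acts by ∂[p,q,r] = [q,r] − [p,r] + [p,q]. For instance
  ∂[1,3,6] = [3,6] − [1,6] + [1,3],
  ∂[2,4,5] = [4,5] − [2,5] + [2,4].
The resulting 12×8 matrix has rank 7, and its Smith normal form has invariant factors (1,1,1,1,1,1,1).

Now H_k = ker ∂_k / im ∂_{k+1}, so:

  H_0: rank C_0 − rank ∂_1 = 6 − 5 = 1, and the invariant factors of ∂_1 are all 1, so H_0 ≅ Z.
  H_1: rank ker ∂_1 − rank ∂_2 = (12 − 5) − 7 = 0, and the invariant factors of ∂_2 are all 1, so H_1 ≅ 0.
  H_2: rank ker ∂_2 − rank ∂_3 = (8 − 7) − 0 = 1, and there is no ∂_3, so H_2 ≅ Z.

As a check, the Euler characteristic is 6 − 12 + 8 = 2, which agrees with 1 − 0 + 1 = 2.
(K is a triangulation of the 2-sphere S^2.)

H_0 ≅ Z,  H_1 = 0,  H_2 ≅ Z.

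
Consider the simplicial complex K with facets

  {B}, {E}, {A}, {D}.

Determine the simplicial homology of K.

Order the vertices as A < B < D < E. Listing each simplex with vertices in this order, K has dimension 0 with simplices:

  0-simplices (4): A, B, D, E

so the chain groups are C_0 ≅ Z^4.

Reading off H_k = ker ∂_k / im ∂_{k+1}:

  H_0: rank C_0 − rank ∂_1 = 4 − 0 = 4, and there is no ∂_1, so H_0 ≅ Z^4.

H_0 ≅ Z^4.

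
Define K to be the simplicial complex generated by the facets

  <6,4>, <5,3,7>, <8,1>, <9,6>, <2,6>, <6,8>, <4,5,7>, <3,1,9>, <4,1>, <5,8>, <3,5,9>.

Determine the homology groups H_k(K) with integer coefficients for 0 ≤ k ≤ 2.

H_0 = Z,  H_1 = Z^4,  H_2 = 0.

We work with the vertex ordering 1 < 2 < 3 < 4 < 5 < 6 < 7 < 8 < 9. The simplices of K, each written with vertices in increasing order, are:

  0-simplices (9): [1], [2], [3], [4], [5], [6], [7], [8], [9]
  1-simplices (16): [1,3], [1,4], [1,8], [1,9], [2,6], [3,5], [3,7], [3,9], [4,5], [4,6], [4,7], [5,7], [5,8], [5,9], [6,8], [6,9]
  2-simplices (4): [1,3,9], [3,5,7], [3,5,9], [4,5,7]

so the chain groups are C_0 ≅ Z^9, C_1 ≅ Z^16, C_2 ≅ Z^4.

The boundary map ∂_1: C_1 → C_0 maps an edge to its endpoints' difference, ∂[p,q] = q − p. For instance
  ∂[1,3] = [3] − [1].
The resulting 9×16 matrix has rank 8, and its Smith normal form has invariant factors (1,1,1,1,1,1,1,1).

The boundary map ∂_2: C_2 → C_1 sends each 2-simplex [p,q,r] to [q,r] − [p,r] + [p,q]. For instance
  ∂[3,5,9] = [5,9] − [3,9] + [3,5],
  ∂[3,5,7] = [5,7] − [3,7] + [3,5].
This gives a 16×4 integer matrix of rank 4; reducing to Smith normal form yields diagonal entries (1,1,1,1).

Computing H_k = (kernel of ∂_k) / (image of ∂_{k+1}):

  H_0: rank C_0 − rank ∂_1 = 9 − 8 = 1, and the invariant factors of ∂_1 are all 1, so H_0 ≅ Z.
  H_1: rank ker ∂_1 − rank ∂_2 = (16 − 8) − 4 = 4, and the invariant factors of ∂_2 are all 1, so H_1 ≅ Z^4.
  H_2: rank ker ∂_2 − rank ∂_3 = (4 − 4) − 0 = 0, and there is no ∂_3, so H_2 ≅ 0.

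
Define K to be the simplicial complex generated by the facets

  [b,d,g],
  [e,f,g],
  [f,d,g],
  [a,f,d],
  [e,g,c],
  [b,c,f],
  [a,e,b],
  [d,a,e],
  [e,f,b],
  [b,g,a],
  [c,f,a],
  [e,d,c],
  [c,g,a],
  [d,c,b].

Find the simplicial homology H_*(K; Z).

H_0 ≅ Z,  H_1 ≅ Z^2,  H_2 ≅ Z.

Fix the vertex order a < b < c < d < e < f < g and write every simplex with vertices in increasing order. Then dim K = 2 and the simplices of K are:

  0-simplices (7): a, b, c, d, e, f, g
  1-simplices (21): ab, ac, ad, ae, af, ag, bc, bd, be, bf, bg, cd, ce, cf, cg, de, df, dg, ef, eg, fg
  2-simplices (14): abe, abg, acf, acg, ade, adf, bcd, bcf, bdg, bef, cde, ceg, dfg, efg

Hence C_0 ≅ Z^7, C_1 ≅ Z^21, C_2 ≅ Z^14.

The boundary map ∂_1: C_1 → C_0 maps an edge to its endpoints' difference, ∂[p,q] = q − p. For instance
  ∂ae = e − a.
The 7×21 boundary matrix has rank 6 and Smith normal form diag(1,1,1,1,1,1).

∂_2: C_2 → C_1 sends each 2-simplex [p,q,r] to [q,r] − [p,r] + [p,q]. For instance
  ∂bdg = dg − bg + bd,
  ∂acf = cf − af + ac.
This gives a 21×14 integer matrix of rank 13; reducing to Smith normal form yields diagonal entries (1,1,1,1,1,1,1,1,1,1,1,1,1).

Reading off H_k = ker ∂_k / im ∂_{k+1}:

  H_0: rank C_0 − rank ∂_1 = 7 − 6 = 1, and the invariant factors of ∂_1 are all 1, so H_0 ≅ Z.
  H_1: rank ker ∂_1 − rank ∂_2 = (21 − 6) − 13 = 2, and the invariant factors of ∂_2 are all 1, so H_1 ≅ Z^2.
  H_2: rank ker ∂_2 − rank ∂_3 = (14 − 13) − 0 = 1, and there is no ∂_3, so H_2 ≅ Z.

(K is a triangulation of the torus T^2.)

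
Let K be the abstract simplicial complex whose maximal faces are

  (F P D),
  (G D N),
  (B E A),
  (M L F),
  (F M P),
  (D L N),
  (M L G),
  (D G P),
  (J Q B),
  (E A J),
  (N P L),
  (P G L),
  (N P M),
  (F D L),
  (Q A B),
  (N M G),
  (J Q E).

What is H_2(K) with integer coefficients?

H_2 ≅ 0.

Fix the vertex order A < B < D < E < F < G < J < L < M < N < P < Q and write every simplex with vertices in increasing order. Then dim K = 2 and the simplices of K are:

  0-simplices (12): A, B, D, E, F, G, J, L, M, N, P, Q
  1-simplices (28): AB, AE, AJ, AQ, BE, BJ, BQ, DF, DG, DL, DN, DP, EJ, EQ, FL, FM, FP, GL, GM, GN, GP, JQ, LM, LN, LP, MN, MP, NP
  2-simplices (17): ABE, ABQ, AEJ, BJQ, DFL, DFP, DGN, DGP, DLN, EJQ, FLM, FMP, GLM, GLP, GMN, LNP, MNP

so the chain groups are C_0 ≅ Z^12, C_1 ≅ Z^28, C_2 ≅ Z^17.

Boundary ∂_1: C_1 → C_0 sends each edge [p,q] (with p < q) to q − p. For instance
  ∂BQ = Q − B.
This gives a 12×28 integer matrix of rank 10; reducing to Smith normal form yields diagonal entries (1,1,1,1,1,1,1,1,1,1).

The boundary map ∂_2: C_2 → C_1 acts by ∂[p,q,r] = [q,r] − [p,r] + [p,q]. For instance
  ∂DFP = FP − DP + DF,
  ∂LNP = NP − LP + LN.
The resulting 28×17 matrix has rank 17, and its Smith normal form has invariant factors (1,1,1,1,1,1,1,1,1,1,1,1,1,1,1,1,2).

Computing H_k = (kernel of ∂_k) / (image of ∂_{k+1}):

  H_2: rank ker ∂_2 − rank ∂_3 = (17 − 17) − 0 = 0, and there is no ∂_3, so H_2 = 0.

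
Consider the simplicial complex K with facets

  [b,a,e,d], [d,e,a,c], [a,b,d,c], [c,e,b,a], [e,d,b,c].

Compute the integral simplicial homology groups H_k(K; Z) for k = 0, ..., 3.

H_0 ≅ Z,  H_1 = 0,  H_2 = 0,  H_3 ≅ Z.

Take the total order a < b < c < d < e on the vertex set. Then K (dimension 3) consists of the simplices:

  0-simplices (5): a, b, c, d, e
  1-simplices (10): ab, ac, ad, ae, bc, bd, be, cd, ce, de
  2-simplices (10): abc, abd, abe, acd, ace, ade, bcd, bce, bde, cde
  3-simplices (5): abcd, abce, abde, acde, bcde

so the chain groups are C_0 ≅ Z^5, C_1 ≅ Z^10, C_2 ≅ Z^10, C_3 ≅ Z^5.

∂_1: C_1 → C_0 maps an edge to its endpoints' difference, ∂[p,q] = q − p. For instance
  ∂ad = d − a.
The resulting 5×10 matrix has rank 4, and its Smith normal form has invariant factors (1,1,1,1).

The boundary map ∂_2: C_2 → C_1 maps a triangle to the signed sum of its edges. For instance
  ∂bde = de − be + bd,
  ∂acd = cd − ad + ac.
The resulting 10×10 matrix has rank 6, and its Smith normal form has invariant factors (1,1,1,1,1,1).

The boundary map ∂_3: C_3 → C_2 sends each 3-simplex σ to the alternating sum Σ_i (−1)^i (σ with its i-th vertex removed). For instance
  ∂abde = bde − ade + abe − abd,
  ∂abcd = bcd − acd + abd − abc.
As a 10×5 matrix over Z this has rank 4, with invariant factors (1,1,1,1).

From H_k ≅ ker(∂_k) / im(∂_{k+1}) we obtain:

  H_0: rank C_0 − rank ∂_1 = 5 − 4 = 1, and the invariant factors of ∂_1 are all 1, so H_0 = Z.
  H_1: rank ker ∂_1 − rank ∂_2 = (10 − 4) − 6 = 0, and the invariant factors of ∂_2 are all 1, so H_1 = 0.
  H_2: rank ker ∂_2 − rank ∂_3 = (10 − 6) − 4 = 0, and the invariant factors of ∂_3 are all 1, so H_2 = 0.
  H_3: rank ker ∂_3 − rank ∂_4 = (5 − 4) − 0 = 1, and there is no ∂_4, so H_3 = Z.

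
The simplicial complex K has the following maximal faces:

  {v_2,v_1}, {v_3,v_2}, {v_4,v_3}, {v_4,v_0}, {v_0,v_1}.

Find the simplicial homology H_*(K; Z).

Fix the vertex order v_0 < v_1 < v_2 < v_3 < v_4 and write every simplex with vertices in increasing order. Then dim K = 1 and the simplices of K are:

  0-simplices (5): [v_0], [v_1], [v_2], [v_3], [v_4]
  1-simplices (5): [v_0,v_1], [v_0,v_4], [v_1,v_2], [v_2,v_3], [v_3,v_4]

so the chain groups are C_0 ≅ Z^5, C_1 ≅ Z^5.

∂_1: C_1 → C_0 sends each edge [p,q] (with p < q) to q − p.
This gives a 5×5 integer matrix of rank 4; reducing to Smith normal form yields diagonal entries (1,1,1,1).

Computing H_k = (kernel of ∂_k) / (image of ∂_{k+1}):

  H_0: rank C_0 − rank ∂_1 = 5 − 4 = 1, and the invariant factors of ∂_1 are all 1, so H_0 ≅ Z.
  H_1: rank ker ∂_1 − rank ∂_2 = (5 − 4) − 0 = 1, and there is no ∂_2, so H_1 ≅ Z.

H_0 = Z,  H_1 = Z.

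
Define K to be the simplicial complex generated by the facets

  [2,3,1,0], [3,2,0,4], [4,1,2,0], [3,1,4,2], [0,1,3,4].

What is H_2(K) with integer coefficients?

H_2 = 0.

Fix the vertex order 0 < 1 < 2 < 3 < 4 and write every simplex with vertices in increasing order. Then dim K = 3 and the simplices of K are:

  0-simplices (5): [0], [1], [2], [3], [4]
  1-simplices (10): [0,1], [0,2], [0,3], [0,4], [1,2], [1,3], [1,4], [2,3], [2,4], [3,4]
  2-simplices (10): [0,1,2], [0,1,3], [0,1,4], [0,2,3], [0,2,4], [0,3,4], [1,2,3], [1,2,4], [1,3,4], [2,3,4]
  3-simplices (5): [0,1,2,3], [0,1,2,4], [0,1,3,4], [0,2,3,4], [1,2,3,4]

giving chain groups C_0 ≅ Z^5, C_1 ≅ Z^10, C_2 ≅ Z^10, C_3 ≅ Z^5.

The boundary map ∂_1: C_1 → C_0 maps an edge to its endpoints' difference, ∂[p,q] = q − p. For instance
  ∂[3,4] = [4] − [3].
This gives a 5×10 integer matrix of rank 4; reducing to Smith normal form yields diagonal entries (1,1,1,1).

Boundary ∂_2: C_2 → C_1 acts by ∂[p,q,r] = [q,r] − [p,r] + [p,q]. For instance
  ∂[1,2,3] = [2,3] − [1,3] + [1,2],
  ∂[0,3,4] = [3,4] − [0,4] + [0,3].
The 10×10 boundary matrix has rank 6 and Smith normal form diag(1,1,1,1,1,1).

Boundary ∂_3: C_3 → C_2 sends each 3-simplex σ to the alternating sum Σ_i (−1)^i (σ with its i-th vertex removed). For instance
  ∂[0,2,3,4] = [2,3,4] − [0,3,4] + [0,2,4] − [0,2,3],
  ∂[0,1,2,4] = [1,2,4] − [0,2,4] + [0,1,4] − [0,1,2].
As a 10×5 matrix over Z this has rank 4, with invariant factors (1,1,1,1).

Computing H_k = (kernel of ∂_k) / (image of ∂_{k+1}):

  H_2: rank ker ∂_2 − rank ∂_3 = (10 − 6) − 4 = 0, and the invariant factors of ∂_3 are all 1, so H_2 ≅ 0.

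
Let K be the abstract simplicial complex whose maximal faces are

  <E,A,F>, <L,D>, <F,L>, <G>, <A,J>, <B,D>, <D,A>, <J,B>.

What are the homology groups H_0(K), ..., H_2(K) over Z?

H_0 = Z^2,  H_1 = Z^2,  H_2 = 0.

Order the vertices as A < B < D < E < F < G < J < L. Listing each simplex with vertices in this order, K has dimension 2 with simplices:

  0-simplices (8): A, B, D, E, F, G, J, L
  1-simplices (9): AD, AE, AF, AJ, BD, BJ, DL, EF, FL
  2-simplices (1): AEF

Hence C_0 ≅ Z^8, C_1 ≅ Z^9, C_2 ≅ Z^1.

∂_1: C_1 → C_0 maps an edge to its endpoints' difference, ∂[p,q] = q − p. For instance
  ∂FL = L − F.
As a 8×9 matrix over Z this has rank 6, with invariant factors (1,1,1,1,1,1).

Boundary ∂_2: C_2 → C_1 acts by ∂[p,q,r] = [q,r] − [p,r] + [p,q]. For instance
  ∂AEF = EF − AF + AE.
This gives a 9×1 integer matrix of rank 1; reducing to Smith normal form yields diagonal entries (1).

Now H_k = ker ∂_k / im ∂_{k+1}, so:

  H_0: rank C_0 − rank ∂_1 = 8 − 6 = 2, and the invariant factors of ∂_1 are all 1, so H_0 ≅ Z^2.
  H_1: rank ker ∂_1 − rank ∂_2 = (9 − 6) − 1 = 2, and the invariant factors of ∂_2 are all 1, so H_1 ≅ Z^2.
  H_2: rank ker ∂_2 − rank ∂_3 = (1 − 1) − 0 = 0, and there is no ∂_3, so H_2 ≅ 0.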